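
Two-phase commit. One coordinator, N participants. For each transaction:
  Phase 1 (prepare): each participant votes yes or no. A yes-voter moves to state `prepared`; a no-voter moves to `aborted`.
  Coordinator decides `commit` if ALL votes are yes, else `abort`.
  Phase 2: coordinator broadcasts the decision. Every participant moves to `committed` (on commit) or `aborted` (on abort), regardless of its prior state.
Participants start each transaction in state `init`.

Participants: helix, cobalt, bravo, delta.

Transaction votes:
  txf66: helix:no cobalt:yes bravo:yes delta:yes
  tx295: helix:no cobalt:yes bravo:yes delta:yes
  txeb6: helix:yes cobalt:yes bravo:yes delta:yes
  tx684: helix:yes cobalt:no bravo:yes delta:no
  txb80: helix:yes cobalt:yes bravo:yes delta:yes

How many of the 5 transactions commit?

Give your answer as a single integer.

txf66: no from helix -> abort (commits=0)
tx295: no from helix -> abort (commits=0)
txeb6: all yes -> commit (commits=1)
tx684: no from cobalt, delta -> abort (commits=1)
txb80: all yes -> commit (commits=2)

Answer: 2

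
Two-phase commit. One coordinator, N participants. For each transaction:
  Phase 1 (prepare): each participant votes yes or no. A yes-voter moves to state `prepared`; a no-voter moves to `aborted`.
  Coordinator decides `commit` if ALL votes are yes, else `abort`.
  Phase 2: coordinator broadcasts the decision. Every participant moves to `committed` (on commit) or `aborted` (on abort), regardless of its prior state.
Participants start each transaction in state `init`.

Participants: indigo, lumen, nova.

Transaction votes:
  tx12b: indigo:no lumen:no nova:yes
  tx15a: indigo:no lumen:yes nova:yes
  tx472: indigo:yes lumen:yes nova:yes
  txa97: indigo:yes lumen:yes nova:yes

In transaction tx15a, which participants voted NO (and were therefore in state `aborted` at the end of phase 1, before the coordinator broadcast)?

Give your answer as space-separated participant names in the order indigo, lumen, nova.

Answer: indigo

Derivation:
Txn tx15a phase 1: indigo no -> aborted; lumen yes -> prepared; nova yes -> prepared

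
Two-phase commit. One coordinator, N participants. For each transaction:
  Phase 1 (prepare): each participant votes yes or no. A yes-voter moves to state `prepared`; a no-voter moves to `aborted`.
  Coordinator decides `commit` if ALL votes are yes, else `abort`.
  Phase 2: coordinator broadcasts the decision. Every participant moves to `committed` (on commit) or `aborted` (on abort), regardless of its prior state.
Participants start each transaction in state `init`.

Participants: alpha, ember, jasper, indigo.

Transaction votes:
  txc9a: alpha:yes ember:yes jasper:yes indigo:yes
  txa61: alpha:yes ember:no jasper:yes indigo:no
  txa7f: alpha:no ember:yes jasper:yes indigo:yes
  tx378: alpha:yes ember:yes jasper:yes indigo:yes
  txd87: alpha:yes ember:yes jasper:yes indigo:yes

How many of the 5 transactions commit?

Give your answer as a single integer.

Answer: 3

Derivation:
txc9a: all yes -> commit (commits=1)
txa61: no from ember, indigo -> abort (commits=1)
txa7f: no from alpha -> abort (commits=1)
tx378: all yes -> commit (commits=2)
txd87: all yes -> commit (commits=3)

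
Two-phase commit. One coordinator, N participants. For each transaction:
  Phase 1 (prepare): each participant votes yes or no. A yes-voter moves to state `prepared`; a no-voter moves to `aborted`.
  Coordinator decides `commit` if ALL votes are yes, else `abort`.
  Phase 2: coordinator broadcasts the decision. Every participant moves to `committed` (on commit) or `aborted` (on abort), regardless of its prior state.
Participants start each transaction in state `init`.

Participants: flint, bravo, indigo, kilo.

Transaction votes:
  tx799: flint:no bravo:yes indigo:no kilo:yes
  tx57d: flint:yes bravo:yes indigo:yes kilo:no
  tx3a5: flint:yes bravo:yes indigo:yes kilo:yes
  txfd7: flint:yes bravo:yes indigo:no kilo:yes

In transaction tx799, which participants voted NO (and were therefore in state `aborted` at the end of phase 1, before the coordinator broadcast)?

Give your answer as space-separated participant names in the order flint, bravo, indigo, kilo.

Answer: flint indigo

Derivation:
Txn tx799 phase 1: flint no -> aborted; bravo yes -> prepared; indigo no -> aborted; kilo yes -> prepared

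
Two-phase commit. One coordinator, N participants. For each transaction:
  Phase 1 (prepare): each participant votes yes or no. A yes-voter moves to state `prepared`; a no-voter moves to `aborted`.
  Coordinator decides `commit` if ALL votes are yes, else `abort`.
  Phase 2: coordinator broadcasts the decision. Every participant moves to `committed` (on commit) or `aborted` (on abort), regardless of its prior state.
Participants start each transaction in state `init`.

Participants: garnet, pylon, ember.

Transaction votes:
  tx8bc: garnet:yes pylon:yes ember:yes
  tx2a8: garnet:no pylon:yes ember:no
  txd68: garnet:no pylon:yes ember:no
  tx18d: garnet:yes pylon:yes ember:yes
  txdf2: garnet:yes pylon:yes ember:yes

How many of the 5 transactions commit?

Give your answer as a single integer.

Answer: 3

Derivation:
tx8bc: all yes -> commit (commits=1)
tx2a8: no from garnet, ember -> abort (commits=1)
txd68: no from garnet, ember -> abort (commits=1)
tx18d: all yes -> commit (commits=2)
txdf2: all yes -> commit (commits=3)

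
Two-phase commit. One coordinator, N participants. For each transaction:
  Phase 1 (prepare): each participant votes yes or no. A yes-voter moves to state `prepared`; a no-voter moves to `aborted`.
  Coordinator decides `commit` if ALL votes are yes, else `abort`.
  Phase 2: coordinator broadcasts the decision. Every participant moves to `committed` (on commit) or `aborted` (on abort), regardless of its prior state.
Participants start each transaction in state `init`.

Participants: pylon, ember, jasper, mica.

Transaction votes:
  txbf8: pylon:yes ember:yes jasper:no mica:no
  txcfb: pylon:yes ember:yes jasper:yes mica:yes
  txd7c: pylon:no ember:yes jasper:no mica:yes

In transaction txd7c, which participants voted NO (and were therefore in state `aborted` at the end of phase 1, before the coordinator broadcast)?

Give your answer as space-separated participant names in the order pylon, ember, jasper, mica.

Txn txd7c phase 1: pylon no -> aborted; ember yes -> prepared; jasper no -> aborted; mica yes -> prepared

Answer: pylon jasper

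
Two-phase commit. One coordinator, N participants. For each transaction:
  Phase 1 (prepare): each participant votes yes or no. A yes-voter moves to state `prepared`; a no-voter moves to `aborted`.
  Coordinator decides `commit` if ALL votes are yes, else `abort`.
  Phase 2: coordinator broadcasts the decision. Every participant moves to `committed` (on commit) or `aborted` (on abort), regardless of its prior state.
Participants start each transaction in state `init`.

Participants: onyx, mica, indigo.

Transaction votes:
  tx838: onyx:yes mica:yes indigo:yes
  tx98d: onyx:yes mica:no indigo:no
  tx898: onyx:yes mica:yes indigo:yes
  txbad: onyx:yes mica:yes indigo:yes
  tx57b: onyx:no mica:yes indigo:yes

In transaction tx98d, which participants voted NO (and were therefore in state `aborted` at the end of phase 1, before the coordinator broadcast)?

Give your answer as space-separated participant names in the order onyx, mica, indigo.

Answer: mica indigo

Derivation:
Txn tx98d phase 1: onyx yes -> prepared; mica no -> aborted; indigo no -> aborted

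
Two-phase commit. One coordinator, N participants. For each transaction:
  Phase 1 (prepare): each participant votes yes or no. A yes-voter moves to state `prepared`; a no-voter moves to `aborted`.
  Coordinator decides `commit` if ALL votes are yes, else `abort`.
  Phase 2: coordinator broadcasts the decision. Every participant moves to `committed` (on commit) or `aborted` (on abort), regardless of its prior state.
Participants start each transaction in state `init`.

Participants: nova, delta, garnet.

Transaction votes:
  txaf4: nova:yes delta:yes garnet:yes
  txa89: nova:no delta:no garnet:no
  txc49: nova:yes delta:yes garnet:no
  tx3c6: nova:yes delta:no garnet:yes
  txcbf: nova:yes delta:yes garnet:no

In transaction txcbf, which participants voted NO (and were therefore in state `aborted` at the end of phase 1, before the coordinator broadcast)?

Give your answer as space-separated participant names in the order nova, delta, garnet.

Txn txcbf phase 1: nova yes -> prepared; delta yes -> prepared; garnet no -> aborted

Answer: garnet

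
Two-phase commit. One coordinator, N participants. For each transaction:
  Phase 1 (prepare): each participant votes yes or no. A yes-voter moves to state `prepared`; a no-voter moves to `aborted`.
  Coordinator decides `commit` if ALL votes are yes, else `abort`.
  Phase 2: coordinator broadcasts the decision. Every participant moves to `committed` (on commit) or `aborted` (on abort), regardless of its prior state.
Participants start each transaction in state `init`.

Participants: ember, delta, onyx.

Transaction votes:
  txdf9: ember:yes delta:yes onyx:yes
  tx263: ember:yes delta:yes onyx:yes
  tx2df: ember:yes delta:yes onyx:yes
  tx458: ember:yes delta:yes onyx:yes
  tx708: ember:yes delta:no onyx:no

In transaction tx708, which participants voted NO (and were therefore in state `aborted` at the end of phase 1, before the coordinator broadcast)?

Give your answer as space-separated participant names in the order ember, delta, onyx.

Txn tx708 phase 1: ember yes -> prepared; delta no -> aborted; onyx no -> aborted

Answer: delta onyx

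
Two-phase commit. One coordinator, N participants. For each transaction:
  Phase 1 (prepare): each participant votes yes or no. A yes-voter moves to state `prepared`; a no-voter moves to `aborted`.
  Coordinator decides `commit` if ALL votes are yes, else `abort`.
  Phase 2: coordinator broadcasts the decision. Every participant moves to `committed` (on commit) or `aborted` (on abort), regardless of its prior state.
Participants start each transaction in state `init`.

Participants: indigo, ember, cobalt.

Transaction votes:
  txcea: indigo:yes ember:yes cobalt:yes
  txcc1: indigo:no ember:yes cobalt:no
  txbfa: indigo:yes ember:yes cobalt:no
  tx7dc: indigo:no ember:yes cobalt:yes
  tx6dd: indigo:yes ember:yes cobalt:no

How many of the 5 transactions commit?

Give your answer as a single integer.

Answer: 1

Derivation:
txcea: all yes -> commit (commits=1)
txcc1: no from indigo, cobalt -> abort (commits=1)
txbfa: no from cobalt -> abort (commits=1)
tx7dc: no from indigo -> abort (commits=1)
tx6dd: no from cobalt -> abort (commits=1)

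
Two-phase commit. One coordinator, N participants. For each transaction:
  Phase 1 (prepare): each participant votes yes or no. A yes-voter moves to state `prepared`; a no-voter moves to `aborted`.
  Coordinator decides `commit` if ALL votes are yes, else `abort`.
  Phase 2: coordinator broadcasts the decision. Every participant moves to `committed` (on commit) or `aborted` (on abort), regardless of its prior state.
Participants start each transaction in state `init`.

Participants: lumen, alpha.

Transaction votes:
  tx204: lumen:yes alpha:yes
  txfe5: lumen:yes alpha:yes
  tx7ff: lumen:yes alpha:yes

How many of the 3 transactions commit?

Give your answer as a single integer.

Answer: 3

Derivation:
tx204: all yes -> commit (commits=1)
txfe5: all yes -> commit (commits=2)
tx7ff: all yes -> commit (commits=3)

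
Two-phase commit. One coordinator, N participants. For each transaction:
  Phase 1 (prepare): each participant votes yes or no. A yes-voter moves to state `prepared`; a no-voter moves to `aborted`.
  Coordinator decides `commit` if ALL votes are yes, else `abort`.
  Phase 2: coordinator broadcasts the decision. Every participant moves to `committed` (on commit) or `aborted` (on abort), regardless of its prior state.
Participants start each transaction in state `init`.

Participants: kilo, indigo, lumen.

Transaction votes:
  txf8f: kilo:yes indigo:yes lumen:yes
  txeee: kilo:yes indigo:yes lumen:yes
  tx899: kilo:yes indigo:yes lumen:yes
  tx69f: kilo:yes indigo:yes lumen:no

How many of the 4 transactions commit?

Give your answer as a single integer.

Answer: 3

Derivation:
txf8f: all yes -> commit (commits=1)
txeee: all yes -> commit (commits=2)
tx899: all yes -> commit (commits=3)
tx69f: no from lumen -> abort (commits=3)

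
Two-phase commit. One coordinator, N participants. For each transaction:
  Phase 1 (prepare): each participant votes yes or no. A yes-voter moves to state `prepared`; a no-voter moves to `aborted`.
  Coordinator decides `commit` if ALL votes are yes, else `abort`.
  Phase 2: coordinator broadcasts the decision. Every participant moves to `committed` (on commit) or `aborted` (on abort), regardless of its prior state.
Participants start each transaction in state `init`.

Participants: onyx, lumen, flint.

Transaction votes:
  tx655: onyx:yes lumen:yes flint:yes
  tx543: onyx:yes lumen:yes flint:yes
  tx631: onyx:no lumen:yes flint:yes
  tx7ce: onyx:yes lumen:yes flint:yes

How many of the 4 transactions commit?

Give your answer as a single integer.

Answer: 3

Derivation:
tx655: all yes -> commit (commits=1)
tx543: all yes -> commit (commits=2)
tx631: no from onyx -> abort (commits=2)
tx7ce: all yes -> commit (commits=3)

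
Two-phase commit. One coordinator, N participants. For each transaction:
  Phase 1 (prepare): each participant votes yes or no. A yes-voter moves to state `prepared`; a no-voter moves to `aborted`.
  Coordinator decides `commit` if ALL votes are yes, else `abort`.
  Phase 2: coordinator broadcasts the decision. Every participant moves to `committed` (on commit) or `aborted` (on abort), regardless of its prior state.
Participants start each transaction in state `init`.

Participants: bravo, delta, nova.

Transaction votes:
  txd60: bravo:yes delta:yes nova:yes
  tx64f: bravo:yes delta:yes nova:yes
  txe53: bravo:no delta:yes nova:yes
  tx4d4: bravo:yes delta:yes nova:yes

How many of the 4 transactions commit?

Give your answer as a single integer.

Answer: 3

Derivation:
txd60: all yes -> commit (commits=1)
tx64f: all yes -> commit (commits=2)
txe53: no from bravo -> abort (commits=2)
tx4d4: all yes -> commit (commits=3)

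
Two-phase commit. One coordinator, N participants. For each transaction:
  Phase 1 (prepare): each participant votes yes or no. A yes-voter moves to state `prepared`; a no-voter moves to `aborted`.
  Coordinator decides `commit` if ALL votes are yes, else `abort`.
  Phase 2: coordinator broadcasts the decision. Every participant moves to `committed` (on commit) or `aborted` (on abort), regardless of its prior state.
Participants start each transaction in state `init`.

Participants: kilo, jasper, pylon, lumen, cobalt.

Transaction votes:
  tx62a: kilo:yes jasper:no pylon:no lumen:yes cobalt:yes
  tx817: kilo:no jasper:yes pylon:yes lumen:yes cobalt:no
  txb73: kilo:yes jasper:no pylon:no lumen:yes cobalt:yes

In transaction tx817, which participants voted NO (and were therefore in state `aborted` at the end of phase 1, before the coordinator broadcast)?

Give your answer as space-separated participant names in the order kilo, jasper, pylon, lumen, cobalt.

Answer: kilo cobalt

Derivation:
Txn tx817 phase 1: kilo no -> aborted; jasper yes -> prepared; pylon yes -> prepared; lumen yes -> prepared; cobalt no -> aborted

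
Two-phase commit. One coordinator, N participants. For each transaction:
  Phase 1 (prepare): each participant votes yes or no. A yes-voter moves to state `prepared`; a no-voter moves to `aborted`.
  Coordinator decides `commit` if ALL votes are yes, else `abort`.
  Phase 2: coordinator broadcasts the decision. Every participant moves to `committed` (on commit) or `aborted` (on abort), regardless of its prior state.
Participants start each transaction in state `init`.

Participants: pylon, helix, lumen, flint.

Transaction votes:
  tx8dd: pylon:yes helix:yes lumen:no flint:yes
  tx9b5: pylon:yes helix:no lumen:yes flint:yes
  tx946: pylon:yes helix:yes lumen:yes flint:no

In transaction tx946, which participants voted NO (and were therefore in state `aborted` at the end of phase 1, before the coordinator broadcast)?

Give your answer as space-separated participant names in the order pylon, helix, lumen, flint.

Txn tx946 phase 1: pylon yes -> prepared; helix yes -> prepared; lumen yes -> prepared; flint no -> aborted

Answer: flint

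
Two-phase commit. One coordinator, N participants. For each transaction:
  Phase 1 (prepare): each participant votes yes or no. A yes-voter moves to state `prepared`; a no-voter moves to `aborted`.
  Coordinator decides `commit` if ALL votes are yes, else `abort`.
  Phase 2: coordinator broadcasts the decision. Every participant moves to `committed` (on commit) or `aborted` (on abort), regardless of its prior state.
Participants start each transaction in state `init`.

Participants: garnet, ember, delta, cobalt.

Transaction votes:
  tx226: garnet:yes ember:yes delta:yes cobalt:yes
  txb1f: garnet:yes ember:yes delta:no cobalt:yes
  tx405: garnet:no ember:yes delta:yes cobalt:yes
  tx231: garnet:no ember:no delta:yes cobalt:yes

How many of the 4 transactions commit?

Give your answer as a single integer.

tx226: all yes -> commit (commits=1)
txb1f: no from delta -> abort (commits=1)
tx405: no from garnet -> abort (commits=1)
tx231: no from garnet, ember -> abort (commits=1)

Answer: 1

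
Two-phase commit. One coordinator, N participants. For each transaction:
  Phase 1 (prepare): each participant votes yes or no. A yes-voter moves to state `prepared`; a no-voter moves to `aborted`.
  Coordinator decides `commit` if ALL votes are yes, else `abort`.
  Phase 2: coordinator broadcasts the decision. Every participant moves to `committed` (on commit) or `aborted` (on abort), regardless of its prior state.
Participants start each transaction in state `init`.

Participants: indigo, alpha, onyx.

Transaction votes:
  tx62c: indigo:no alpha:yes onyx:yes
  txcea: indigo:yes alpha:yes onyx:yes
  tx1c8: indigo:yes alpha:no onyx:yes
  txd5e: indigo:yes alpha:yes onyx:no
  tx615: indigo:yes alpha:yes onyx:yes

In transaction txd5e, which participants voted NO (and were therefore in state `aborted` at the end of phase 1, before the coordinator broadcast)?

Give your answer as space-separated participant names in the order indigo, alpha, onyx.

Answer: onyx

Derivation:
Txn txd5e phase 1: indigo yes -> prepared; alpha yes -> prepared; onyx no -> aborted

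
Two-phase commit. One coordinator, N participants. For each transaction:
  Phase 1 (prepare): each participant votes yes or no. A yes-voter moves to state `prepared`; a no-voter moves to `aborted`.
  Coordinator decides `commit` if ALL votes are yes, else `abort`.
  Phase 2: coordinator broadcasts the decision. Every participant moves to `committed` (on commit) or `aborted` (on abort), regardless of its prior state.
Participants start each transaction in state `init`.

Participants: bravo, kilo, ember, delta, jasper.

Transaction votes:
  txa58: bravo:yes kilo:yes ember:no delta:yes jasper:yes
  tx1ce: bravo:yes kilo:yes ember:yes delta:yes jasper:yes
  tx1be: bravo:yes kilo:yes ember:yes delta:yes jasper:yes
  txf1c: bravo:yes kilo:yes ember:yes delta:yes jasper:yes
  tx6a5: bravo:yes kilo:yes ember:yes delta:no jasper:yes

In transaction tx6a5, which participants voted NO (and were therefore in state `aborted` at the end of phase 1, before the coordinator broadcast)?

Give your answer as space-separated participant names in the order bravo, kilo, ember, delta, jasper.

Answer: delta

Derivation:
Txn tx6a5 phase 1: bravo yes -> prepared; kilo yes -> prepared; ember yes -> prepared; delta no -> aborted; jasper yes -> prepared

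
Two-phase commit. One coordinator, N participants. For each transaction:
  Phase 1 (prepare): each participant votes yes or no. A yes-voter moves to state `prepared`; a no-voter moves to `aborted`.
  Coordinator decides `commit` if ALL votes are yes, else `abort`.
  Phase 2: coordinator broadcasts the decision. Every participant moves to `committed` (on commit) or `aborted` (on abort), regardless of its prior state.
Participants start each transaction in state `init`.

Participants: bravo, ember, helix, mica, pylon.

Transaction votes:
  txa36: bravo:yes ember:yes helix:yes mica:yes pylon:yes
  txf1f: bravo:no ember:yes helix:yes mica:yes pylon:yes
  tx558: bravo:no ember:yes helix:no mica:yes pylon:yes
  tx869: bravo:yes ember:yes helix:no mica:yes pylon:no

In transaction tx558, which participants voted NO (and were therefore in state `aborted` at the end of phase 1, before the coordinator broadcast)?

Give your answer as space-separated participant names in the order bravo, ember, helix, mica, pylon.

Txn tx558 phase 1: bravo no -> aborted; ember yes -> prepared; helix no -> aborted; mica yes -> prepared; pylon yes -> prepared

Answer: bravo helix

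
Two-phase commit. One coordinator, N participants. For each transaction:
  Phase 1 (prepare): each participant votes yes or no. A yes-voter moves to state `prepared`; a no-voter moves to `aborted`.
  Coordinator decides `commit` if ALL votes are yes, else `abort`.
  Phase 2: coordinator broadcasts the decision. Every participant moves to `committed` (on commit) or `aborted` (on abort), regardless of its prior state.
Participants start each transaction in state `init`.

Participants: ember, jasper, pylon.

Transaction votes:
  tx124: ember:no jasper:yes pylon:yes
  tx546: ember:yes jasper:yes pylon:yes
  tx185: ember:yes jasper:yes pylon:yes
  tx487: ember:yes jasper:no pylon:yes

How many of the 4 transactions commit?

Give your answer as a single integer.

Answer: 2

Derivation:
tx124: no from ember -> abort (commits=0)
tx546: all yes -> commit (commits=1)
tx185: all yes -> commit (commits=2)
tx487: no from jasper -> abort (commits=2)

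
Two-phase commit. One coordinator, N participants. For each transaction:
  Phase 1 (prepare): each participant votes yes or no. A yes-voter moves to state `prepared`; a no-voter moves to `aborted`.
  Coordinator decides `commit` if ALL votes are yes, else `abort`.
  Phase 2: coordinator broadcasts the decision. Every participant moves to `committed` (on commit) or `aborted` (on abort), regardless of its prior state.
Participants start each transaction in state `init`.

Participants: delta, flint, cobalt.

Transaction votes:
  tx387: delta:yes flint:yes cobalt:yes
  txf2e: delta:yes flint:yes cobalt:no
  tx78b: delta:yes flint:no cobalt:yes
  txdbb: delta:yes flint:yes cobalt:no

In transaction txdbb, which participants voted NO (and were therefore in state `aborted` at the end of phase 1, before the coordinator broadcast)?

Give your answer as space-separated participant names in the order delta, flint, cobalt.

Answer: cobalt

Derivation:
Txn txdbb phase 1: delta yes -> prepared; flint yes -> prepared; cobalt no -> aborted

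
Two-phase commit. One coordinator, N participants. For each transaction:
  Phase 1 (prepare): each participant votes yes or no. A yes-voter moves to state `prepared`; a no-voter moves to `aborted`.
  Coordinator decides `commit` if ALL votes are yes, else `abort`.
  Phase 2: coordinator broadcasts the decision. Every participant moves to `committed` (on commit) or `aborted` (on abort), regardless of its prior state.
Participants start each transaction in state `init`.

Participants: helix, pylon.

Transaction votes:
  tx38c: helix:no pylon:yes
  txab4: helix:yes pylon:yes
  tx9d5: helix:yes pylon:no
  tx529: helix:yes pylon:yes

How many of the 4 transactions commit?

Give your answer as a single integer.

Answer: 2

Derivation:
tx38c: no from helix -> abort (commits=0)
txab4: all yes -> commit (commits=1)
tx9d5: no from pylon -> abort (commits=1)
tx529: all yes -> commit (commits=2)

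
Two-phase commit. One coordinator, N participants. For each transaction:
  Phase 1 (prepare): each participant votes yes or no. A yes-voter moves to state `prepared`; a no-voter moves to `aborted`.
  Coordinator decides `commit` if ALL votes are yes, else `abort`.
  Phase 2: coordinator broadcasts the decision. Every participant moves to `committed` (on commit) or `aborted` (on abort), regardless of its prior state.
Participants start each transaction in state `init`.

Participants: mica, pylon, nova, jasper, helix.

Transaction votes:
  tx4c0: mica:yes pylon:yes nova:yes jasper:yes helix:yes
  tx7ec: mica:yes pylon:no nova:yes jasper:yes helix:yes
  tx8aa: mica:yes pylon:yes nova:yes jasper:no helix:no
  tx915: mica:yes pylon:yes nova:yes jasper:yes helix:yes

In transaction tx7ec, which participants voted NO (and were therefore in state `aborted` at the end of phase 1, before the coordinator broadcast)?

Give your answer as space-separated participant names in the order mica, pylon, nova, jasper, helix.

Txn tx7ec phase 1: mica yes -> prepared; pylon no -> aborted; nova yes -> prepared; jasper yes -> prepared; helix yes -> prepared

Answer: pylon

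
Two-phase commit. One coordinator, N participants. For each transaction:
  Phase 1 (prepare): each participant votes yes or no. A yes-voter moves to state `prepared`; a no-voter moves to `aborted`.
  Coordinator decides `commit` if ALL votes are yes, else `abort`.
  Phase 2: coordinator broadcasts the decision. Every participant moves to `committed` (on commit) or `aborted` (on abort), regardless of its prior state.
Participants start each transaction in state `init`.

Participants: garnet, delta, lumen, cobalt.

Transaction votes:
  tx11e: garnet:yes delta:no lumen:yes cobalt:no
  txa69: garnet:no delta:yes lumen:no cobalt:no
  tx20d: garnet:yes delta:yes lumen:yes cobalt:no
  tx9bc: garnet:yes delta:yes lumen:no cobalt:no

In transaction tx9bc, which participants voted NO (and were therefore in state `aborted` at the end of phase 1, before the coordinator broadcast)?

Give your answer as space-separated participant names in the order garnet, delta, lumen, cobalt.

Answer: lumen cobalt

Derivation:
Txn tx9bc phase 1: garnet yes -> prepared; delta yes -> prepared; lumen no -> aborted; cobalt no -> aborted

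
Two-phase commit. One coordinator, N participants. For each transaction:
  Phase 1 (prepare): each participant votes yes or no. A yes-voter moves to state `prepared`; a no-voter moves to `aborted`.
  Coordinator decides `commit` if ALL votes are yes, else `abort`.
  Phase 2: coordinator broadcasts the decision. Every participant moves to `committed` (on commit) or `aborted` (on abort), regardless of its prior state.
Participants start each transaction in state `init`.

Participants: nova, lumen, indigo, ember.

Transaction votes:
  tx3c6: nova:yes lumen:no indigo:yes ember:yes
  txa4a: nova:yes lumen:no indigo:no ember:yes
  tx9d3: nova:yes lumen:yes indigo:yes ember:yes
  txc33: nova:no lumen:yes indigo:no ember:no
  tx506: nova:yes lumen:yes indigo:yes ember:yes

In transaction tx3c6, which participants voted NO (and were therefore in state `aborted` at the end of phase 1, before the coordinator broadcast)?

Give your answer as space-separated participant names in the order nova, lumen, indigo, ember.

Txn tx3c6 phase 1: nova yes -> prepared; lumen no -> aborted; indigo yes -> prepared; ember yes -> prepared

Answer: lumen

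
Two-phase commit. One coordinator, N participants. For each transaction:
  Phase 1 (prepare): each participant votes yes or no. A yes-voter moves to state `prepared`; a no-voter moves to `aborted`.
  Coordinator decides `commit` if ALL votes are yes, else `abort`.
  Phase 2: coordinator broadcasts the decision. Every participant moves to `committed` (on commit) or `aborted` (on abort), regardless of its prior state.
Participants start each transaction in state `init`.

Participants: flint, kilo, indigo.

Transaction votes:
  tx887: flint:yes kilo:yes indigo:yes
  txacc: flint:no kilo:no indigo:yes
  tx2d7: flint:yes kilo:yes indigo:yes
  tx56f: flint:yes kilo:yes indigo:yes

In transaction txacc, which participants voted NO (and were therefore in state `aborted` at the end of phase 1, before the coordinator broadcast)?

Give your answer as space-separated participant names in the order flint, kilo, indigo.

Txn txacc phase 1: flint no -> aborted; kilo no -> aborted; indigo yes -> prepared

Answer: flint kilo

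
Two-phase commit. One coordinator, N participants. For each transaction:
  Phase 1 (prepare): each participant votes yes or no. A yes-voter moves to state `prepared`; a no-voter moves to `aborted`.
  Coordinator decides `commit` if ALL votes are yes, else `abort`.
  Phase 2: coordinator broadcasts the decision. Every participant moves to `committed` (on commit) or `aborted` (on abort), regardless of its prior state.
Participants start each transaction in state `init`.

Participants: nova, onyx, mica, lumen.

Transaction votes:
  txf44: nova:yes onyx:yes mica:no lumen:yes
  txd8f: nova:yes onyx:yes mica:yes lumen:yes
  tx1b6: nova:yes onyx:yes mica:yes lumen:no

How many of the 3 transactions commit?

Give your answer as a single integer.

txf44: no from mica -> abort (commits=0)
txd8f: all yes -> commit (commits=1)
tx1b6: no from lumen -> abort (commits=1)

Answer: 1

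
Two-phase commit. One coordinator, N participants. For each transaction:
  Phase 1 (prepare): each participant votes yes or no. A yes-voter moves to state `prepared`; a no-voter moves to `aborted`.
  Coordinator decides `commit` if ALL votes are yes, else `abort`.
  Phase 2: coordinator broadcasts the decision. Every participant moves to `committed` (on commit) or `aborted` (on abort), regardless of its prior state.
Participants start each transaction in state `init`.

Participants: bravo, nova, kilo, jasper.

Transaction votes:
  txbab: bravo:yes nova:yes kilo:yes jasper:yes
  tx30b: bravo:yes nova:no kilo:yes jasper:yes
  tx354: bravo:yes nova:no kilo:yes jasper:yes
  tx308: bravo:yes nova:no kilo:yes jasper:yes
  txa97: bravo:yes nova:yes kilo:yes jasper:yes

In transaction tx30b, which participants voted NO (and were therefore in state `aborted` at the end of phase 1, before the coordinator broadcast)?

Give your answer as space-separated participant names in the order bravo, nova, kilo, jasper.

Answer: nova

Derivation:
Txn tx30b phase 1: bravo yes -> prepared; nova no -> aborted; kilo yes -> prepared; jasper yes -> prepared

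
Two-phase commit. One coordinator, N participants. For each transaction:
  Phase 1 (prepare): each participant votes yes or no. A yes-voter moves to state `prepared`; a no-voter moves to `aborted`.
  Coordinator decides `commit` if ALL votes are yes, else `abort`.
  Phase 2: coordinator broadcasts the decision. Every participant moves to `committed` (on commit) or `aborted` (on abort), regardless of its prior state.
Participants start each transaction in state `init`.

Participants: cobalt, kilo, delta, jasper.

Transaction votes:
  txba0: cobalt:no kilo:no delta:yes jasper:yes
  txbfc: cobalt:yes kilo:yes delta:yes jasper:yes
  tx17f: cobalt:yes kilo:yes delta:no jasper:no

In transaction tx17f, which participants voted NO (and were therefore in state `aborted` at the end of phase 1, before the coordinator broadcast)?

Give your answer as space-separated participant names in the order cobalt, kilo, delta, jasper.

Answer: delta jasper

Derivation:
Txn tx17f phase 1: cobalt yes -> prepared; kilo yes -> prepared; delta no -> aborted; jasper no -> aborted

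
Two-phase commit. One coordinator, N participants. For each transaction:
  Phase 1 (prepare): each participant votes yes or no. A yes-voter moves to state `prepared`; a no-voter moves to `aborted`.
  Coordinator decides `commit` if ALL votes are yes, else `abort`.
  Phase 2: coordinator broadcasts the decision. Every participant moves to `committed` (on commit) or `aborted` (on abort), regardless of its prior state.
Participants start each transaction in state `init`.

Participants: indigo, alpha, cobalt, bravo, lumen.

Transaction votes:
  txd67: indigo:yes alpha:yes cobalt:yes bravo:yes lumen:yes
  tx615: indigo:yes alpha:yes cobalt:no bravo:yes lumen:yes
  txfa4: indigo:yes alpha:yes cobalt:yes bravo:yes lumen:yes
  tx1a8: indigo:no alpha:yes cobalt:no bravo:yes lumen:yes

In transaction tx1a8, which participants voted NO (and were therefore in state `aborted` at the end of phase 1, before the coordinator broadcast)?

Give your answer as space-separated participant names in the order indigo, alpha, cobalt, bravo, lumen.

Answer: indigo cobalt

Derivation:
Txn tx1a8 phase 1: indigo no -> aborted; alpha yes -> prepared; cobalt no -> aborted; bravo yes -> prepared; lumen yes -> prepared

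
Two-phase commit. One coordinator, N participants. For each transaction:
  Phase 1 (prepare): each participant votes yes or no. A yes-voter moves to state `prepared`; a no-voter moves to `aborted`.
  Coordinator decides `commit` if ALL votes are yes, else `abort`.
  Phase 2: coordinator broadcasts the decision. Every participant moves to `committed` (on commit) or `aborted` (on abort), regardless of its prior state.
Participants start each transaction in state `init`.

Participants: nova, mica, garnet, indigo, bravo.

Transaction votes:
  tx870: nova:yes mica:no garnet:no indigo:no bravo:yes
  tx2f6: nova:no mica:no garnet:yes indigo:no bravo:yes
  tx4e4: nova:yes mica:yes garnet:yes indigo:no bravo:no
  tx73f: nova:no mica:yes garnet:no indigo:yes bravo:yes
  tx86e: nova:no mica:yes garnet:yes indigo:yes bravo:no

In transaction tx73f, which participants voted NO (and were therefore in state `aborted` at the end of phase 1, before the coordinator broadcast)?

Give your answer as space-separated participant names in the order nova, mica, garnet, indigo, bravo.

Txn tx73f phase 1: nova no -> aborted; mica yes -> prepared; garnet no -> aborted; indigo yes -> prepared; bravo yes -> prepared

Answer: nova garnet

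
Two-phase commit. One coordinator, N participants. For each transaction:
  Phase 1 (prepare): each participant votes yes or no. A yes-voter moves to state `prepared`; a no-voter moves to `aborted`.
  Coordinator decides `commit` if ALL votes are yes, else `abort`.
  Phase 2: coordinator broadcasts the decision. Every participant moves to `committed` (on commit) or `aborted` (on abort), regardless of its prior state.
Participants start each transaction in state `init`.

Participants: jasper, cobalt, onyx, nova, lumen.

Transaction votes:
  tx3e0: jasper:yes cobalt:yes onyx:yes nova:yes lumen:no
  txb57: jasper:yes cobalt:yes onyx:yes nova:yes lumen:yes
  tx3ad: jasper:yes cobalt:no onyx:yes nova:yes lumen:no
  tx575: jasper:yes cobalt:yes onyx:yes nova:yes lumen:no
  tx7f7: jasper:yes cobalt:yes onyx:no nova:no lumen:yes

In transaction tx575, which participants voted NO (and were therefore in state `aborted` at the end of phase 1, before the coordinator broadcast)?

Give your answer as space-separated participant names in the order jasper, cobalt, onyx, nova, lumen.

Answer: lumen

Derivation:
Txn tx575 phase 1: jasper yes -> prepared; cobalt yes -> prepared; onyx yes -> prepared; nova yes -> prepared; lumen no -> aborted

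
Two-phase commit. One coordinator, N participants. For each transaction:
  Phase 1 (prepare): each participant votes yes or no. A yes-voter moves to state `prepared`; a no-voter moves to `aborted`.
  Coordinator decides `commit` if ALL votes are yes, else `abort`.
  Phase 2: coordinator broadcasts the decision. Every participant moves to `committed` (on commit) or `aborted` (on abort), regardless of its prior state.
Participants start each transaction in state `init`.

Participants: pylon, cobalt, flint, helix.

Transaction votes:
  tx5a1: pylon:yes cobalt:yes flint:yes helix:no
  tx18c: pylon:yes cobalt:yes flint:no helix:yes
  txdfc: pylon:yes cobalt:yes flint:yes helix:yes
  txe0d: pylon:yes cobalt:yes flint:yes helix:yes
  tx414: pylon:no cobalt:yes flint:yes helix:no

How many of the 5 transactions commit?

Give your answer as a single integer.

tx5a1: no from helix -> abort (commits=0)
tx18c: no from flint -> abort (commits=0)
txdfc: all yes -> commit (commits=1)
txe0d: all yes -> commit (commits=2)
tx414: no from pylon, helix -> abort (commits=2)

Answer: 2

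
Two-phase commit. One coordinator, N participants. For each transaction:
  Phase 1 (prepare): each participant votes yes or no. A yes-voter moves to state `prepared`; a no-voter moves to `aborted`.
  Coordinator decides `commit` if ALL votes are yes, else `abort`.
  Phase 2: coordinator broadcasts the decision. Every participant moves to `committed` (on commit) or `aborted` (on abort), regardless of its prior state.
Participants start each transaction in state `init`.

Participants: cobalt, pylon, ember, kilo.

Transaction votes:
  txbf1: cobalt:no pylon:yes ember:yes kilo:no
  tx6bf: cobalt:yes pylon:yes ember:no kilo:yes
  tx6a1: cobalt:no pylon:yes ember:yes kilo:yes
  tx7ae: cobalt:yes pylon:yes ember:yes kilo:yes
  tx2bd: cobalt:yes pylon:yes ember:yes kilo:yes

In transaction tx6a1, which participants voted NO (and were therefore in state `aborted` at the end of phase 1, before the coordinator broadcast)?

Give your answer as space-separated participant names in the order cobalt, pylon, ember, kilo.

Txn tx6a1 phase 1: cobalt no -> aborted; pylon yes -> prepared; ember yes -> prepared; kilo yes -> prepared

Answer: cobalt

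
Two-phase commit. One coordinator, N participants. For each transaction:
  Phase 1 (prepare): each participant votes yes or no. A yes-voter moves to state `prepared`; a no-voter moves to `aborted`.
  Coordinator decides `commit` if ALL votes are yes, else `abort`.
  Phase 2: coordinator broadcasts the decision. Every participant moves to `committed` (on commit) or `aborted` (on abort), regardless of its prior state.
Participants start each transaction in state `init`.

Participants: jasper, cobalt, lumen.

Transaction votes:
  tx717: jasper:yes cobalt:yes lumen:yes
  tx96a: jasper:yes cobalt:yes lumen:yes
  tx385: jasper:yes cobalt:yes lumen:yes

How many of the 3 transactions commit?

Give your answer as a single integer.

Answer: 3

Derivation:
tx717: all yes -> commit (commits=1)
tx96a: all yes -> commit (commits=2)
tx385: all yes -> commit (commits=3)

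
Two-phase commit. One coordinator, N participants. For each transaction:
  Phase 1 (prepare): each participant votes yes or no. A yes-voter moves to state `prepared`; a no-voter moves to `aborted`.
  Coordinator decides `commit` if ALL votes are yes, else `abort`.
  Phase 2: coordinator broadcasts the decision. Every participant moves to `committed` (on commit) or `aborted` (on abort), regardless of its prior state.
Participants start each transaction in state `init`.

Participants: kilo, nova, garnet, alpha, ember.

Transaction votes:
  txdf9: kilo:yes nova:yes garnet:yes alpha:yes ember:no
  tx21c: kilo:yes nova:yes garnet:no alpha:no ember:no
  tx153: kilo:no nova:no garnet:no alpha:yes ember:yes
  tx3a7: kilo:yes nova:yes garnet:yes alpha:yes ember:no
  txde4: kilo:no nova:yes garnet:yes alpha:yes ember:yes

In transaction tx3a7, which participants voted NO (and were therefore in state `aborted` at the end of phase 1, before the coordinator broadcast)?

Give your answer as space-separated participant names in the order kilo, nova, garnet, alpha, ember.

Answer: ember

Derivation:
Txn tx3a7 phase 1: kilo yes -> prepared; nova yes -> prepared; garnet yes -> prepared; alpha yes -> prepared; ember no -> aborted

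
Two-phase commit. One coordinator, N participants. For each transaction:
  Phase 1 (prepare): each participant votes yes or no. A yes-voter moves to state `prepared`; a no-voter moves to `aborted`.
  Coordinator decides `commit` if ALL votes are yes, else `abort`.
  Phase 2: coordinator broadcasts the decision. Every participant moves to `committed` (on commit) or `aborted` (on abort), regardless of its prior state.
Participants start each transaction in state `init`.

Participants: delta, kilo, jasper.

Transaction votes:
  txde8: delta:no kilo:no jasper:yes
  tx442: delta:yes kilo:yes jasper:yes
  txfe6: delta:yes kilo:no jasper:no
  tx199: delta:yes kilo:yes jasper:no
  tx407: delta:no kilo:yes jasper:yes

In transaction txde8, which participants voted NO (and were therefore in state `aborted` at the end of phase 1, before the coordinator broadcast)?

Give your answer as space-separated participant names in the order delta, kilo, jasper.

Answer: delta kilo

Derivation:
Txn txde8 phase 1: delta no -> aborted; kilo no -> aborted; jasper yes -> prepared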